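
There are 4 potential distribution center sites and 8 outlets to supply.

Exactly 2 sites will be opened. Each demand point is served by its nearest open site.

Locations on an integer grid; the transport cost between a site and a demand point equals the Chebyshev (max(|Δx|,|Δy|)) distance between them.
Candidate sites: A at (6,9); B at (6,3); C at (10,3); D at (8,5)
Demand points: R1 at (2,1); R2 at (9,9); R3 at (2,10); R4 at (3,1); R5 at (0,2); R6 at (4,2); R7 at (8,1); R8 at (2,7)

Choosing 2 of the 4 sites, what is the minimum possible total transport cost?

Open {A, B}.
  R1→B 4, R2→A 3, R3→A 4, R4→B 3, R5→B 6, R6→B 2, R7→B 2, R8→A 4  ⇒ total 28.
Compare {B, D}: total 31.
Compare {B, C}: total 34.
No size-2 selection does better; minimum is 28.

28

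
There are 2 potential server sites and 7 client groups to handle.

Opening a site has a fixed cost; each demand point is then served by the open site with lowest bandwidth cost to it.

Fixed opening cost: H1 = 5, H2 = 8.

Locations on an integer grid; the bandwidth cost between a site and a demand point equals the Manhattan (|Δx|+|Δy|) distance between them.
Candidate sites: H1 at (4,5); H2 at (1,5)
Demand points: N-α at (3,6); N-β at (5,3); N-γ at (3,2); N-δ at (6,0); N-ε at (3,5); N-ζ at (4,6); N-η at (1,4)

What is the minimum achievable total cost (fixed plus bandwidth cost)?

27

Open {H1}: assign each demand point to its cheapest open site.
  N-α→H1 2, N-β→H1 3, N-γ→H1 4, N-δ→H1 7, N-ε→H1 1, N-ζ→H1 1, N-η→H1 4
  bandwidth cost 22, fixed 5 → total 27.
Compare {H1, H2}: bandwidth cost 19 + fixed 13 = 32.
Compare {H2}: bandwidth cost 31 + fixed 8 = 39.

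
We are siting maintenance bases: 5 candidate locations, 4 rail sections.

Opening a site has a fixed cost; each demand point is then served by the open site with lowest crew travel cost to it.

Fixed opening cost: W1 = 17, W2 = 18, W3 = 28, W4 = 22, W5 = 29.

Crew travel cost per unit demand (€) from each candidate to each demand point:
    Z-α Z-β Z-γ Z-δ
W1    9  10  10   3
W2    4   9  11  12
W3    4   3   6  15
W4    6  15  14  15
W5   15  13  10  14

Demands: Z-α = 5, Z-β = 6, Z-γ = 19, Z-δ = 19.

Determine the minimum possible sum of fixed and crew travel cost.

Open {W1, W3}: assign each demand point to its cheapest open site.
  Z-α→W3 5×4=20, Z-β→W3 6×3=18, Z-γ→W3 19×6=114, Z-δ→W1 19×3=57
  crew travel cost 209, fixed 45 → total 254.
Compare {W1, W2, W3}: crew travel cost 209 + fixed 63 = 272.
Compare {W1, W3, W4}: crew travel cost 209 + fixed 67 = 276.
Compare {W1, W3, W5}: crew travel cost 209 + fixed 74 = 283.
All other subsets cost ≥ 272. Minimum total cost: 254.

254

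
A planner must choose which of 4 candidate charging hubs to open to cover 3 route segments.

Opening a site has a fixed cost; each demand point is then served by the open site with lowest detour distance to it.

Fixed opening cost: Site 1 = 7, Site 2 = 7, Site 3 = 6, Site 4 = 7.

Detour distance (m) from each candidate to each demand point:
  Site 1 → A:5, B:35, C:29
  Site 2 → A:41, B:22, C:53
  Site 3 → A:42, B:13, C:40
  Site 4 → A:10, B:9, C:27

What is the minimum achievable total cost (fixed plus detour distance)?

53

Open {Site 4}: assign each demand point to its cheapest open site.
  A→Site 4 10, B→Site 4 9, C→Site 4 27
  detour distance 46, fixed 7 → total 53.
Compare {Site 1, Site 4}: detour distance 41 + fixed 14 = 55.
Compare {Site 3, Site 4}: detour distance 46 + fixed 13 = 59.
Compare {Site 1, Site 3}: detour distance 47 + fixed 13 = 60.
All other subsets cost ≥ 55. Minimum total cost: 53.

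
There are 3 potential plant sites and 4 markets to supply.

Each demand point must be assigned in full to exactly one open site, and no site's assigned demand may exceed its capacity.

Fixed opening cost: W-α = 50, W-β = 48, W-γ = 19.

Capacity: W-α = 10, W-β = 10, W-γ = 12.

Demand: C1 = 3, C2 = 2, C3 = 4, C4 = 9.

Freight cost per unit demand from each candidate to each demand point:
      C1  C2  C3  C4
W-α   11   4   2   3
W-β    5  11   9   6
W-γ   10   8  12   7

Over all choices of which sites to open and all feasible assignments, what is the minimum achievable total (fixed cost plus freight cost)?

Open {W-α, W-γ}; cheapest assignment that respects the capacities:
  W-α (cap 10, load 6): C2, C3 — cost 2×4 + 4×2 = 16
  W-γ (cap 12, load 12): C1, C4 — cost 3×10 + 9×7 = 93
  Shipping 109, fixed 69 → total 178.
  Any other capacity-feasible assignment to {W-α, W-γ} ships for at least 109.
Compare {W-β, W-γ}: its best feasible assignment gives total 197.
Compare {W-α, W-β}: its best feasible assignment gives total 198.
Every other set of open sites that can feasibly serve all demand totals ≥ 197 even under its best assignment. Minimum: 178.

178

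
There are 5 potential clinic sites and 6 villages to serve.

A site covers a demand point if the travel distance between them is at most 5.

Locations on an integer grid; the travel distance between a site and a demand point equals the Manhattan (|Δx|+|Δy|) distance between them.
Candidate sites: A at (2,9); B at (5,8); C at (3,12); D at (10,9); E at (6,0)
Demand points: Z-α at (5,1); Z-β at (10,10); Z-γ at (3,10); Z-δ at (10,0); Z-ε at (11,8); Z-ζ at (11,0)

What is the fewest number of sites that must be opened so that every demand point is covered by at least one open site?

Coverage sets (demand points within 5 of each site):
  A: {Z-γ}
  B: {Z-γ}
  C: {Z-γ}
  D: {Z-β, Z-ε}
  E: {Z-α, Z-δ, Z-ζ}
No 2 sites suffice: every size-2 union leaves at least one demand point uncovered.
But {A, D, E} covers everything, so the minimum is 3.

3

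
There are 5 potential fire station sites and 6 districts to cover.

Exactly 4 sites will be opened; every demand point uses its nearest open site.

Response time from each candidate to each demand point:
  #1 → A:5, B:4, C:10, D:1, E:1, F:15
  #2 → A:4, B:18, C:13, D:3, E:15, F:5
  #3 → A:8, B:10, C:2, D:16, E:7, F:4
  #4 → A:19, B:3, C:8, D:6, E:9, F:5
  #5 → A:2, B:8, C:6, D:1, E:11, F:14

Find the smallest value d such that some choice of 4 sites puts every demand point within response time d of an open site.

4

Open {#1, #2, #3, #4}.
  Farthest demand point is A at response time 4 (to #2); all others are ≤ 4.
With {#1, #2, #3, #5} the worst case is 4.
With {#1, #3, #4, #5} the worst case is 4.
No size-4 selection achieves below 4.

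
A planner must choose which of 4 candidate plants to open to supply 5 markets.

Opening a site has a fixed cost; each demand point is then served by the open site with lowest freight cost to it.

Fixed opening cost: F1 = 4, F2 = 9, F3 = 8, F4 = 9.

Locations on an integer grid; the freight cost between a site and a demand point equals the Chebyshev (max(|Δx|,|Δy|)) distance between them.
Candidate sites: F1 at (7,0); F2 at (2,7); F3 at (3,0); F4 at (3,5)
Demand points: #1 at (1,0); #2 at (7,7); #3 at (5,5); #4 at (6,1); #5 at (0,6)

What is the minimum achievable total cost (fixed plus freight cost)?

Open {F4}: assign each demand point to its cheapest open site.
  #1→F4 5, #2→F4 4, #3→F4 2, #4→F4 4, #5→F4 3
  freight cost 18, fixed 9 → total 27.
Compare {F1, F4}: freight cost 15 + fixed 13 = 28.
Compare {F1}: freight cost 26 + fixed 4 = 30.
Compare {F1, F2}: freight cost 17 + fixed 13 = 30.
All other subsets cost ≥ 28. Minimum total cost: 27.

27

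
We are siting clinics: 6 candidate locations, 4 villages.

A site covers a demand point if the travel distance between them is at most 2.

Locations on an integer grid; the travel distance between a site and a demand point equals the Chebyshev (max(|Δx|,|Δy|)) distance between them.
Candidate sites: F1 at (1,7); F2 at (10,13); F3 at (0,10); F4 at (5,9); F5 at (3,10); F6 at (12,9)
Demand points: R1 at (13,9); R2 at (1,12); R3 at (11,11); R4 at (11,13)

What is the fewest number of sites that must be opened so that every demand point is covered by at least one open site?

3

Coverage sets (demand points within 2 of each site):
  F1: {}
  F2: {R3, R4}
  F3: {R2}
  F4: {}
  F5: {R2}
  F6: {R1, R3}
No 2 sites suffice: every size-2 union leaves at least one demand point uncovered.
But {F2, F3, F6} covers everything, so the minimum is 3.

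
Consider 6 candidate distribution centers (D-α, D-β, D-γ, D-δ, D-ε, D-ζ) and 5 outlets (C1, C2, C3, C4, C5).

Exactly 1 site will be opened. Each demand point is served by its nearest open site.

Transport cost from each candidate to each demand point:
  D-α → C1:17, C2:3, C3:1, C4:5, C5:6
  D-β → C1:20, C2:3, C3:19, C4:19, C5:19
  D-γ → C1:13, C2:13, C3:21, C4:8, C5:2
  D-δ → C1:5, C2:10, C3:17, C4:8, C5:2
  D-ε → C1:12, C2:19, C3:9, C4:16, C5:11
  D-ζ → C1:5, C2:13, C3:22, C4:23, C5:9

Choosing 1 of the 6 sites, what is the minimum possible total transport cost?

Open {D-α}.
  C1→D-α 17, C2→D-α 3, C3→D-α 1, C4→D-α 5, C5→D-α 6  ⇒ total 32.
Compare {D-δ}: total 42.
Compare {D-γ}: total 57.
No size-1 selection does better; minimum is 32.

32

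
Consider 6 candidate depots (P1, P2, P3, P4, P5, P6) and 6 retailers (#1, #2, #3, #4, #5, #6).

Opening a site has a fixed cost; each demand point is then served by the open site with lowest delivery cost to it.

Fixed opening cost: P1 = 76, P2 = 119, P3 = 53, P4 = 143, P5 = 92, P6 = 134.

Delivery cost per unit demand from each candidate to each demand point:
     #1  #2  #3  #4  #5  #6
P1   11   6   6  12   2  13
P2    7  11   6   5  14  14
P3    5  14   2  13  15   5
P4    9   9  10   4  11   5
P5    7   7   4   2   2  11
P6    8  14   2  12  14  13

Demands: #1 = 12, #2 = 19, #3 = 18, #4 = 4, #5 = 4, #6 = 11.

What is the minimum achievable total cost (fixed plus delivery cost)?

Open {P3, P5}: assign each demand point to its cheapest open site.
  #1→P3 12×5=60, #2→P5 19×7=133, #3→P3 18×2=36, #4→P5 4×2=8, #5→P5 4×2=8, #6→P3 11×5=55
  delivery cost 300, fixed 145 → total 445.
Compare {P1, P3}: delivery cost 321 + fixed 129 = 450.
Compare {P1, P3, P5}: delivery cost 281 + fixed 221 = 502.
Compare {P5}: delivery cost 426 + fixed 92 = 518.
All other subsets cost ≥ 450. Minimum total cost: 445.

445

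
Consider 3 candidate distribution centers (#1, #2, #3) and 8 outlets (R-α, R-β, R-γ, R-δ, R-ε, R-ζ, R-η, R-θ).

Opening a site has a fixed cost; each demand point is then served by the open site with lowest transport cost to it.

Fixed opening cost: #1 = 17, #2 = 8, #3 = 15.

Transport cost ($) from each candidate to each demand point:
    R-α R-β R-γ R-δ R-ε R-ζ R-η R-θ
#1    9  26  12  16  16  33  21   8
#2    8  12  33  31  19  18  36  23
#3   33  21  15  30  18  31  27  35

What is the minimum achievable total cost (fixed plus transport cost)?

136

Open {#1, #2}: assign each demand point to its cheapest open site.
  R-α→#2 8, R-β→#2 12, R-γ→#1 12, R-δ→#1 16, R-ε→#1 16, R-ζ→#2 18, R-η→#1 21, R-θ→#1 8
  transport cost 111, fixed 25 → total 136.
Compare {#1, #2, #3}: transport cost 111 + fixed 40 = 151.
Compare {#1}: transport cost 141 + fixed 17 = 158.
Compare {#1, #3}: transport cost 134 + fixed 32 = 166.
All other subsets cost ≥ 151. Minimum total cost: 136.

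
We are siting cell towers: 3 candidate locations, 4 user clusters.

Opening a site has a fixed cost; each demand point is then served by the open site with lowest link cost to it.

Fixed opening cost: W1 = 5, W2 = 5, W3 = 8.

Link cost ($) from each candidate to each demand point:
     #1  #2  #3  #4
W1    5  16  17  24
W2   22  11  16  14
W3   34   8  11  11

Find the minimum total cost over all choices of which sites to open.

48

Open {W1, W3}: assign each demand point to its cheapest open site.
  #1→W1 5, #2→W3 8, #3→W3 11, #4→W3 11
  link cost 35, fixed 13 → total 48.
Compare {W1, W2, W3}: link cost 35 + fixed 18 = 53.
Compare {W1, W2}: link cost 46 + fixed 10 = 56.
Compare {W2, W3}: link cost 52 + fixed 13 = 65.
All other subsets cost ≥ 53. Minimum total cost: 48.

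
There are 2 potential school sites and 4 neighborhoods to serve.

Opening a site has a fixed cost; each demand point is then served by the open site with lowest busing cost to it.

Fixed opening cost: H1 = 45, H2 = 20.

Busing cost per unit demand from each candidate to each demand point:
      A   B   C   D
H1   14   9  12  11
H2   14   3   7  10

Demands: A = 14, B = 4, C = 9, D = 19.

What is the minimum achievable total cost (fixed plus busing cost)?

Open {H2}: assign each demand point to its cheapest open site.
  A→H2 14×14=196, B→H2 4×3=12, C→H2 9×7=63, D→H2 19×10=190
  busing cost 461, fixed 20 → total 481.
Compare {H1, H2}: busing cost 461 + fixed 65 = 526.
Compare {H1}: busing cost 549 + fixed 45 = 594.

481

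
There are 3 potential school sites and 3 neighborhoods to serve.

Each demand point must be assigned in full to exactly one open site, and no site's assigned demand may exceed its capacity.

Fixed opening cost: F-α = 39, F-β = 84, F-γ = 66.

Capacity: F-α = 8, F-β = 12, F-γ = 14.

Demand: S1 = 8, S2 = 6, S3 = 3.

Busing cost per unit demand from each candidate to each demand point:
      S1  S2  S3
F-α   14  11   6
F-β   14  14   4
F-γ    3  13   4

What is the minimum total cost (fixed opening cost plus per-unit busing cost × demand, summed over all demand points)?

207

Open {F-α, F-γ}; cheapest assignment that respects the capacities:
  F-α (cap 8, load 6): S2 — cost 6×11 = 66
  F-γ (cap 14, load 11): S1, S3 — cost 8×3 + 3×4 = 36
  Shipping 102, fixed 105 → total 207.
  Any other capacity-feasible assignment to {F-α, F-γ} ships for at least 102.
Compare {F-β, F-γ}: its best feasible assignment gives total 264.
Compare {F-α, F-β, F-γ}: its best feasible assignment gives total 291.
Every other set of open sites that can feasibly serve all demand totals ≥ 264 even under its best assignment. Minimum: 207.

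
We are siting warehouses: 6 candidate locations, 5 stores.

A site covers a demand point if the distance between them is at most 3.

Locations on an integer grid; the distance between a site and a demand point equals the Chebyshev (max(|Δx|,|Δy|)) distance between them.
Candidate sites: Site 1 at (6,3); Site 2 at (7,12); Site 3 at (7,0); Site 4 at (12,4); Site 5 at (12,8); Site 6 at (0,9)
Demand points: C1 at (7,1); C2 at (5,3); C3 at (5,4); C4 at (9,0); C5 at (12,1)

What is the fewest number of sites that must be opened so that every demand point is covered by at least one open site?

Coverage sets (demand points within 3 of each site):
  Site 1: {C1, C2, C3, C4}
  Site 2: {}
  Site 3: {C1, C2, C4}
  Site 4: {C5}
  Site 5: {}
  Site 6: {}
No single site covers all 5 demand points.
But {Site 1, Site 4} covers everything, so the minimum is 2.

2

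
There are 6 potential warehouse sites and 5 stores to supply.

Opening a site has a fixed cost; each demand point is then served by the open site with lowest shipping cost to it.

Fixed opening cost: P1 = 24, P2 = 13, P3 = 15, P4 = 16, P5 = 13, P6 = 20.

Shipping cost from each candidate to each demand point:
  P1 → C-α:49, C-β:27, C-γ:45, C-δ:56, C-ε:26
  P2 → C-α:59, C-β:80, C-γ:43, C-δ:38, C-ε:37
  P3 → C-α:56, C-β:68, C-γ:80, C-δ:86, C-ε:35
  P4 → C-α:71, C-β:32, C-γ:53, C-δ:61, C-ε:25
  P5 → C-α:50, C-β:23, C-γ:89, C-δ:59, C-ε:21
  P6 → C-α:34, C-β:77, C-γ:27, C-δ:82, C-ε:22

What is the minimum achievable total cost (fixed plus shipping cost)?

Open {P2, P5, P6}: assign each demand point to its cheapest open site.
  C-α→P6 34, C-β→P5 23, C-γ→P6 27, C-δ→P2 38, C-ε→P5 21
  shipping cost 143, fixed 46 → total 189.
Compare {P5, P6}: shipping cost 164 + fixed 33 = 197.
Compare {P2, P5}: shipping cost 175 + fixed 26 = 201.
Compare {P2, P4, P6}: shipping cost 153 + fixed 49 = 202.
All other subsets cost ≥ 197. Minimum total cost: 189.

189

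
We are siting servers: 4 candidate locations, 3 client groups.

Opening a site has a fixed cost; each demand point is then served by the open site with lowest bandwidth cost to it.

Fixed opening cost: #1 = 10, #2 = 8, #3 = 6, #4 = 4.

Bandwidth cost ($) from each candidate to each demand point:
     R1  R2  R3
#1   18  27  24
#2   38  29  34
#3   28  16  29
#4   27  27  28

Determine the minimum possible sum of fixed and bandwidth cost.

74

Open {#1, #3}: assign each demand point to its cheapest open site.
  R1→#1 18, R2→#3 16, R3→#1 24
  bandwidth cost 58, fixed 16 → total 74.
Compare {#1, #3, #4}: bandwidth cost 58 + fixed 20 = 78.
Compare {#1}: bandwidth cost 69 + fixed 10 = 79.
Compare {#3}: bandwidth cost 73 + fixed 6 = 79.
All other subsets cost ≥ 78. Minimum total cost: 74.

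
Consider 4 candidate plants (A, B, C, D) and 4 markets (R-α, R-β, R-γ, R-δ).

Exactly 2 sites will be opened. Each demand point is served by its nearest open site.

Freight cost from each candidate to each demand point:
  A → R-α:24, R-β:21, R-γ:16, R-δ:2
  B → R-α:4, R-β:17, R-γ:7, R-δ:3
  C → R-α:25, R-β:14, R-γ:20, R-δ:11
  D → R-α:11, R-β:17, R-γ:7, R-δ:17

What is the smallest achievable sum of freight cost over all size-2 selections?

Open {B, C}.
  R-α→B 4, R-β→C 14, R-γ→B 7, R-δ→B 3  ⇒ total 28.
Compare {A, B}: total 30.
Compare {B, D}: total 31.
No size-2 selection does better; minimum is 28.

28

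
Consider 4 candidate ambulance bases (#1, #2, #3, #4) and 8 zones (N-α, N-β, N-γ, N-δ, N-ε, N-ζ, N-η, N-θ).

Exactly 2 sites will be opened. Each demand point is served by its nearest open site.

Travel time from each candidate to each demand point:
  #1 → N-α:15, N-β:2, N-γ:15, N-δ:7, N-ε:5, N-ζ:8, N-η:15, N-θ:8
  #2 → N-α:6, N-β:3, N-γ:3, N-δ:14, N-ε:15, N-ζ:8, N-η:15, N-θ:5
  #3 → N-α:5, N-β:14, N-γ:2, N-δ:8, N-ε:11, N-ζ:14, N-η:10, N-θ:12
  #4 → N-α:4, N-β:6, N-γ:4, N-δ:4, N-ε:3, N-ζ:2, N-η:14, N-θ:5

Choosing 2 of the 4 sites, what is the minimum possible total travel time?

Open {#3, #4}.
  N-α→#4 4, N-β→#4 6, N-γ→#3 2, N-δ→#4 4, N-ε→#4 3, N-ζ→#4 2, N-η→#3 10, N-θ→#4 5  ⇒ total 36.
Compare {#1, #4}: total 38.
Compare {#2, #4}: total 38.
No size-2 selection does better; minimum is 36.

36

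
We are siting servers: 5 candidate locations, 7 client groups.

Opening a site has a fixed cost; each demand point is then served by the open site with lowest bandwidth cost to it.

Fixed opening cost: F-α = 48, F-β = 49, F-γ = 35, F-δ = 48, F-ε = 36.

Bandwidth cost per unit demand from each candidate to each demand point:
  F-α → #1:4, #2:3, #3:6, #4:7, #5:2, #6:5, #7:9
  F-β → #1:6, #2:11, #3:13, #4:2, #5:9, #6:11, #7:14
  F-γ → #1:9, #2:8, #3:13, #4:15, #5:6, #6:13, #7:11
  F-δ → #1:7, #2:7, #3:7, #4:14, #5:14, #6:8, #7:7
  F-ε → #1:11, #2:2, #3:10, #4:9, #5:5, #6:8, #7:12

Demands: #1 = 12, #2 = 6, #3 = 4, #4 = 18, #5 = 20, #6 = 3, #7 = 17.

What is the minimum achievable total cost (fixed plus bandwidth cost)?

431

Open {F-α, F-β}: assign each demand point to its cheapest open site.
  #1→F-α 12×4=48, #2→F-α 6×3=18, #3→F-α 4×6=24, #4→F-β 18×2=36, #5→F-α 20×2=40, #6→F-α 3×5=15, #7→F-α 17×9=153
  bandwidth cost 334, fixed 97 → total 431.
Compare {F-α, F-β, F-δ}: bandwidth cost 300 + fixed 145 = 445.
Compare {F-α, F-β, F-ε}: bandwidth cost 328 + fixed 133 = 461.
Compare {F-α, F-β, F-γ}: bandwidth cost 334 + fixed 132 = 466.
All other subsets cost ≥ 445. Minimum total cost: 431.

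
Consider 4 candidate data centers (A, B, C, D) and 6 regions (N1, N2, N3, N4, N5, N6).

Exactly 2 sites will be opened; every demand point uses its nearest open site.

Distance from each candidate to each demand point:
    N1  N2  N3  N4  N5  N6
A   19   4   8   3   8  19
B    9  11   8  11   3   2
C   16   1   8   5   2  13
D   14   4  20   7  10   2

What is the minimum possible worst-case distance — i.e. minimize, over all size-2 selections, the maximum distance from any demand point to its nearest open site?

Open {A, B}.
  Farthest demand point is N1 at distance 9 (to B); all others are ≤ 9.
With {B, C} the worst case is 9.
With {B, D} the worst case is 9.
No size-2 selection achieves below 9.

9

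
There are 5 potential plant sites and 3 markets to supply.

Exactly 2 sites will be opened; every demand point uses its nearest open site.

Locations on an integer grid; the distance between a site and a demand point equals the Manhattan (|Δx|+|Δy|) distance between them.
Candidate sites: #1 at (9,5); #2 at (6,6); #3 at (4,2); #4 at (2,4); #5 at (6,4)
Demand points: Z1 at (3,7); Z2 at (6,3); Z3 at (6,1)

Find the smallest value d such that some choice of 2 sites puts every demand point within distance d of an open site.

Open {#2, #3}.
  Farthest demand point is Z1 at distance 4 (to #2); all others are ≤ 4.
With {#2, #5} the worst case is 4.
With {#3, #4} the worst case is 4.
No size-2 selection achieves below 4.

4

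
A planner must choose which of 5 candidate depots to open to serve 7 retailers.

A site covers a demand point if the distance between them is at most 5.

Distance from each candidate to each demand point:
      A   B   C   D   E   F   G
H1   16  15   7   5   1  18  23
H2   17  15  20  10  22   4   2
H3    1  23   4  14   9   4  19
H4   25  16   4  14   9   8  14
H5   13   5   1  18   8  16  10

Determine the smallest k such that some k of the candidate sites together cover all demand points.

4

Coverage sets (demand points within 5 of each site):
  H1: {D, E}
  H2: {F, G}
  H3: {A, C, F}
  H4: {C}
  H5: {B, C}
No 3 sites suffice: every size-3 union leaves at least one demand point uncovered.
But {H1, H2, H3, H5} covers everything, so the minimum is 4.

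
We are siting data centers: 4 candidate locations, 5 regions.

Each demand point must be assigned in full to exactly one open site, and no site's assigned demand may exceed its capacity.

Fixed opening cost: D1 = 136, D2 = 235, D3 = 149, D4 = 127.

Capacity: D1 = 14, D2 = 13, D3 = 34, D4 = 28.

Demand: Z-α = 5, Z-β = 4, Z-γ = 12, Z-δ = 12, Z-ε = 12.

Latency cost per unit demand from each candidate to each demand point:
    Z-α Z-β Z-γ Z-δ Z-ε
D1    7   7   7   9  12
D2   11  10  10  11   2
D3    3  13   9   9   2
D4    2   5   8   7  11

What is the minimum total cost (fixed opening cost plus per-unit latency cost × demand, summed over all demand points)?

515

Open {D3, D4}; cheapest assignment that respects the capacities:
  D3 (cap 34, load 17): Z-α, Z-ε — cost 5×3 + 12×2 = 39
  D4 (cap 28, load 28): Z-β, Z-γ, Z-δ — cost 4×5 + 12×8 + 12×7 = 200
  Shipping 239, fixed 276 → total 515.
  Any other capacity-feasible assignment to {D3, D4} ships for at least 239.
Compare {D1, D3}: its best feasible assignment gives total 568.
Compare {D1, D3, D4}: its best feasible assignment gives total 634.
Every other set of open sites that can feasibly serve all demand totals ≥ 568 even under its best assignment. Minimum: 515.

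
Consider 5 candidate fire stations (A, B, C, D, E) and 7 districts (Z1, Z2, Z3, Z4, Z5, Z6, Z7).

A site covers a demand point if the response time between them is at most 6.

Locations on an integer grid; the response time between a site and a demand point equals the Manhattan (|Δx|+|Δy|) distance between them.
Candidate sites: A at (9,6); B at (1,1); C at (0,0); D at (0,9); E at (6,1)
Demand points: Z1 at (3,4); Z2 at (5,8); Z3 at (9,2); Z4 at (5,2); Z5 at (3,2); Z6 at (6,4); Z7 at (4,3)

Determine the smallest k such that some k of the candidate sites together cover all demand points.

2

Coverage sets (demand points within 6 of each site):
  A: {Z2, Z3, Z6}
  B: {Z1, Z4, Z5, Z7}
  C: {Z5}
  D: {Z2}
  E: {Z1, Z3, Z4, Z5, Z6, Z7}
No single site covers all 7 demand points.
But {A, B} covers everything, so the minimum is 2.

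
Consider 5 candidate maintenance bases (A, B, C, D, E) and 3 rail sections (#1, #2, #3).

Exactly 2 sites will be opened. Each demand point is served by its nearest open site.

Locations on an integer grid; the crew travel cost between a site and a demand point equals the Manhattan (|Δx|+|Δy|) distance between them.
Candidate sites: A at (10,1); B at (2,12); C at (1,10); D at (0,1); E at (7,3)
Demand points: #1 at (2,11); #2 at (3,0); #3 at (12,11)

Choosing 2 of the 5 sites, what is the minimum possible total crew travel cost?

Open {B, D}.
  #1→B 1, #2→D 4, #3→B 11  ⇒ total 16.
Compare {C, D}: total 18.
Compare {B, E}: total 19.
No size-2 selection does better; minimum is 16.

16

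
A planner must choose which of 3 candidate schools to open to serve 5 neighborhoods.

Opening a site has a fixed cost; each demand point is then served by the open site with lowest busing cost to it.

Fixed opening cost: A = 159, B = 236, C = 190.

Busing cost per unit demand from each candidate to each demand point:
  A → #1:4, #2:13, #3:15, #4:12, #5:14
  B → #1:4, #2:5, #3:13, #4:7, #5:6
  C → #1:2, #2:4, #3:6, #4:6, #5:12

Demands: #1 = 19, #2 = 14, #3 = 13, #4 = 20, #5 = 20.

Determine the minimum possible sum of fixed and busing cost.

722

Open {C}: assign each demand point to its cheapest open site.
  #1→C 19×2=38, #2→C 14×4=56, #3→C 13×6=78, #4→C 20×6=120, #5→C 20×12=240
  busing cost 532, fixed 190 → total 722.
Compare {B}: busing cost 575 + fixed 236 = 811.
Compare {B, C}: busing cost 412 + fixed 426 = 838.
Compare {A, C}: busing cost 532 + fixed 349 = 881.
All other subsets cost ≥ 811. Minimum total cost: 722.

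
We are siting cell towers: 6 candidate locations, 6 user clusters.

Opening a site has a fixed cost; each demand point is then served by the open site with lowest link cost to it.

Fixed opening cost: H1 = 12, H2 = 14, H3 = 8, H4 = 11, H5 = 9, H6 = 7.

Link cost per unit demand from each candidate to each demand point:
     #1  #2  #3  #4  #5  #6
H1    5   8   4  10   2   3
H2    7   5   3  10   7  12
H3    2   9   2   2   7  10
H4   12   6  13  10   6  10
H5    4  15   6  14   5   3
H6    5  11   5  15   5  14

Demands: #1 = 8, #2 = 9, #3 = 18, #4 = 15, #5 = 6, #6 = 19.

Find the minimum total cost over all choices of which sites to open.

230

Open {H1, H2, H3}: assign each demand point to its cheapest open site.
  #1→H3 8×2=16, #2→H2 9×5=45, #3→H3 18×2=36, #4→H3 15×2=30, #5→H1 6×2=12, #6→H1 19×3=57
  link cost 196, fixed 34 → total 230.
Compare {H1, H3, H4}: link cost 205 + fixed 31 = 236.
Compare {H1, H2, H3, H6}: link cost 196 + fixed 41 = 237.
Compare {H1, H2, H3, H5}: link cost 196 + fixed 43 = 239.
All other subsets cost ≥ 236. Minimum total cost: 230.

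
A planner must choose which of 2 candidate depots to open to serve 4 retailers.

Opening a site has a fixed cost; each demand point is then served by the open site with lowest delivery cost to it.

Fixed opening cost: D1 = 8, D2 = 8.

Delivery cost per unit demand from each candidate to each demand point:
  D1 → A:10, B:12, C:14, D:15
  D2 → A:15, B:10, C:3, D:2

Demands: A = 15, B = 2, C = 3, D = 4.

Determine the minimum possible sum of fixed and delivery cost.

203

Open {D1, D2}: assign each demand point to its cheapest open site.
  A→D1 15×10=150, B→D2 2×10=20, C→D2 3×3=9, D→D2 4×2=8
  delivery cost 187, fixed 16 → total 203.
Compare {D2}: delivery cost 262 + fixed 8 = 270.
Compare {D1}: delivery cost 276 + fixed 8 = 284.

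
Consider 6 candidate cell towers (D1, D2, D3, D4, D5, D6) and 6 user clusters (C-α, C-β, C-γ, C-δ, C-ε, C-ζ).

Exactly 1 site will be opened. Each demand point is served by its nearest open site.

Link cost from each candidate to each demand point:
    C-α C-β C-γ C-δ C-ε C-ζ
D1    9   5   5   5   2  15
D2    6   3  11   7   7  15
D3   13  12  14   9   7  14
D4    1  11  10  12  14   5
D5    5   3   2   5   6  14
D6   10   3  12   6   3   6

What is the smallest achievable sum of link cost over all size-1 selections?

Open {D5}.
  C-α→D5 5, C-β→D5 3, C-γ→D5 2, C-δ→D5 5, C-ε→D5 6, C-ζ→D5 14  ⇒ total 35.
Compare {D6}: total 40.
Compare {D1}: total 41.
No size-1 selection does better; minimum is 35.

35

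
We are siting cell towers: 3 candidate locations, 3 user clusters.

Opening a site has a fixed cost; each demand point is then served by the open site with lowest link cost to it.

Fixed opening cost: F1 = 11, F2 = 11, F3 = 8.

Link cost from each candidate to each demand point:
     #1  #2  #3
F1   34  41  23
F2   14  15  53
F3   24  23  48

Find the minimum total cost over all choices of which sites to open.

74

Open {F1, F2}: assign each demand point to its cheapest open site.
  #1→F2 14, #2→F2 15, #3→F1 23
  link cost 52, fixed 22 → total 74.
Compare {F1, F2, F3}: link cost 52 + fixed 30 = 82.
Compare {F1, F3}: link cost 70 + fixed 19 = 89.
Compare {F2}: link cost 82 + fixed 11 = 93.
All other subsets cost ≥ 82. Minimum total cost: 74.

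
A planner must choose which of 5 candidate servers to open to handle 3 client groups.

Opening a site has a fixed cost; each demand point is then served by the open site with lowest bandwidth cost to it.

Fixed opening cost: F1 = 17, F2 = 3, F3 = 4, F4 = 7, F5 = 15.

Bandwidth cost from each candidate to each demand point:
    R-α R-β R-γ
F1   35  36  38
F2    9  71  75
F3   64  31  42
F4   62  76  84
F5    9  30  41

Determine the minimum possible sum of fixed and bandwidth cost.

Open {F2, F3}: assign each demand point to its cheapest open site.
  R-α→F2 9, R-β→F3 31, R-γ→F3 42
  bandwidth cost 82, fixed 7 → total 89.
Compare {F5}: bandwidth cost 80 + fixed 15 = 95.
Compare {F2, F3, F4}: bandwidth cost 82 + fixed 14 = 96.
Compare {F2, F5}: bandwidth cost 80 + fixed 18 = 98.
All other subsets cost ≥ 95. Minimum total cost: 89.

89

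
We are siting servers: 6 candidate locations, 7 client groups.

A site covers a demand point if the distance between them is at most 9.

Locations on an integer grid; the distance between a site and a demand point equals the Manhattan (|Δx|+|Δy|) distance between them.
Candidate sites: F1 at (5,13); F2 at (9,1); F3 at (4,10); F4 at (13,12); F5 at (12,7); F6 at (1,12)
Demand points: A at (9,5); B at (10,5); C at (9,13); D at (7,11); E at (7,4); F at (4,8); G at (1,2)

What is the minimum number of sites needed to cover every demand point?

Coverage sets (demand points within 9 of each site):
  F1: {C, D, F}
  F2: {A, B, E, G}
  F3: {C, D, E, F}
  F4: {C, D}
  F5: {A, B, C, D, E, F}
  F6: {C, D, F}
No single site covers all 7 demand points.
But {F1, F2} covers everything, so the minimum is 2.

2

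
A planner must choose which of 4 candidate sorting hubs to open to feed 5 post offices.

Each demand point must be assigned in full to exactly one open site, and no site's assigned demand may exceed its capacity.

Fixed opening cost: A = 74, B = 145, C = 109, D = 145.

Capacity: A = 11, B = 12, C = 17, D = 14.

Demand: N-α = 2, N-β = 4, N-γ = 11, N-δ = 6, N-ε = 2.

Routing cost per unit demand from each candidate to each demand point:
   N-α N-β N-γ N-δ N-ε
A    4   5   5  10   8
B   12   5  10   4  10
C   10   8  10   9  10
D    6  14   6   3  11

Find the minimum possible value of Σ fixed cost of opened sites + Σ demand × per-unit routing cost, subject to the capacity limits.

364

Open {A, C}; cheapest assignment that respects the capacities:
  A (cap 11, load 11): N-γ — cost 11×5 = 55
  C (cap 17, load 14): N-α, N-β, N-δ, N-ε — cost 2×10 + 4×8 + 6×9 + 2×10 = 126
  Shipping 181, fixed 183 → total 364.
  Any other capacity-feasible assignment to {A, C} ships for at least 181.
Compare {A, D}: its best feasible assignment gives total 382.
Compare {B, D}: its best feasible assignment gives total 432.
Every other set of open sites that can feasibly serve all demand totals ≥ 382 even under its best assignment. Minimum: 364.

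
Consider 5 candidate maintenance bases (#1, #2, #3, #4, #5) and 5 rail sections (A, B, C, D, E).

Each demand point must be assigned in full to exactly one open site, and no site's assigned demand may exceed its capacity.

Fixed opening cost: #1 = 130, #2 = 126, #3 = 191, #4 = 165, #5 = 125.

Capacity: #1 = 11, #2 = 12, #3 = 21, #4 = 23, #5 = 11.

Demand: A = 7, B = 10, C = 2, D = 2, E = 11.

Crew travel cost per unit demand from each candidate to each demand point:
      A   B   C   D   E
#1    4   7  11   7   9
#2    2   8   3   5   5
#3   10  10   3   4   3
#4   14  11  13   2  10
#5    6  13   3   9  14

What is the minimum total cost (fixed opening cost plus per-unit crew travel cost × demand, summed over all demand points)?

Open {#2, #3}; cheapest assignment that respects the capacities:
  #2 (cap 12, load 11): A, C, D — cost 7×2 + 2×3 + 2×5 = 30
  #3 (cap 21, load 21): B, E — cost 10×10 + 11×3 = 133
  Shipping 163, fixed 317 → total 480.
  Any other capacity-feasible assignment to {#2, #3} ships for at least 163.
Compare {#3, #5}: its best feasible assignment gives total 515.
Compare {#1, #3}: its best feasible assignment gives total 518.
Every other set of open sites that can feasibly serve all demand totals ≥ 515 even under its best assignment. Minimum: 480.

480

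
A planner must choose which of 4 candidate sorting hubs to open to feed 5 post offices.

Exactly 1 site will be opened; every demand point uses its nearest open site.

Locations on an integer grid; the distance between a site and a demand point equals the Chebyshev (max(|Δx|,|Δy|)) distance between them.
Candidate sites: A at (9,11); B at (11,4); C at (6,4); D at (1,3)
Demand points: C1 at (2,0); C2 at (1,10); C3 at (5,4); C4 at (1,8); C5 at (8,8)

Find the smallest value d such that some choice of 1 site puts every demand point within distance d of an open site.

Open {C}.
  Farthest demand point is C2 at distance 6 (to C); all others are ≤ 6.
With {D} the worst case is 7.
With {B} the worst case is 10.
No size-1 selection achieves below 6.

6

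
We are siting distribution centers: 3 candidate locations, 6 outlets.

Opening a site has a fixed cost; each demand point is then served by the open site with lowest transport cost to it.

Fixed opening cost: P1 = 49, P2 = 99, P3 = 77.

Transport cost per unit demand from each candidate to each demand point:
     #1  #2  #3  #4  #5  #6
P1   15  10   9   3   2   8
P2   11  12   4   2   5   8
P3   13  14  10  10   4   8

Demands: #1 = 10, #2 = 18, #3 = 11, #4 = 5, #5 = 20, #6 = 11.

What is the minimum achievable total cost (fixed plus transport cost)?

620

Open {P1, P2}: assign each demand point to its cheapest open site.
  #1→P2 10×11=110, #2→P1 18×10=180, #3→P2 11×4=44, #4→P2 5×2=10, #5→P1 20×2=40, #6→P1 11×8=88
  transport cost 472, fixed 148 → total 620.
Compare {P1}: transport cost 572 + fixed 49 = 621.
Compare {P2}: transport cost 568 + fixed 99 = 667.
Compare {P1, P3}: transport cost 552 + fixed 126 = 678.
All other subsets cost ≥ 621. Minimum total cost: 620.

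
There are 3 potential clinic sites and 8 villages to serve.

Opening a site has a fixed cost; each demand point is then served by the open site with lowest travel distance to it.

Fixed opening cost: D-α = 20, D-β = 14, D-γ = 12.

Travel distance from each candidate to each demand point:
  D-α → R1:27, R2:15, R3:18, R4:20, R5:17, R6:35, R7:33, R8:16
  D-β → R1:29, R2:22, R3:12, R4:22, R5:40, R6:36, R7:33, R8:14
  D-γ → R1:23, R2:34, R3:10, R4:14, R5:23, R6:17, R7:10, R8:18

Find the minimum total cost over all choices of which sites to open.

Open {D-α, D-γ}: assign each demand point to its cheapest open site.
  R1→D-γ 23, R2→D-α 15, R3→D-γ 10, R4→D-γ 14, R5→D-α 17, R6→D-γ 17, R7→D-γ 10, R8→D-α 16
  travel distance 122, fixed 32 → total 154.
Compare {D-β, D-γ}: travel distance 133 + fixed 26 = 159.
Compare {D-γ}: travel distance 149 + fixed 12 = 161.
Compare {D-α, D-β, D-γ}: travel distance 120 + fixed 46 = 166.
All other subsets cost ≥ 159. Minimum total cost: 154.

154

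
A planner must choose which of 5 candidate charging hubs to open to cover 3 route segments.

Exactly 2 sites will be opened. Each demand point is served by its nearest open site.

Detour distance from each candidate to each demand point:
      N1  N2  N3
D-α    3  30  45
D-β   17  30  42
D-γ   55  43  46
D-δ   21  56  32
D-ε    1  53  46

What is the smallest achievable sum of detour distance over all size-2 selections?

65

Open {D-α, D-δ}.
  N1→D-α 3, N2→D-α 30, N3→D-δ 32  ⇒ total 65.
Compare {D-β, D-ε}: total 73.
Compare {D-α, D-β}: total 75.
No size-2 selection does better; minimum is 65.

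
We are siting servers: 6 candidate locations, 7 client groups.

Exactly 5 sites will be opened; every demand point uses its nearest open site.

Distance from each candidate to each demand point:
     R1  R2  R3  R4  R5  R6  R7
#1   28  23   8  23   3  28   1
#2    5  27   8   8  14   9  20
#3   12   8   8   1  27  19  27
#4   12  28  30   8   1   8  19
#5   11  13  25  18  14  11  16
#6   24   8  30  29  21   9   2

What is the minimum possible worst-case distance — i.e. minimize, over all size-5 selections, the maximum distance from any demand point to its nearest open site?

8

Open {#1, #2, #3, #4, #5}.
  Farthest demand point is R2 at distance 8 (to #3); all others are ≤ 8.
With {#1, #2, #3, #4, #6} the worst case is 8.
With {#1, #2, #4, #5, #6} the worst case is 8.
No size-5 selection achieves below 8.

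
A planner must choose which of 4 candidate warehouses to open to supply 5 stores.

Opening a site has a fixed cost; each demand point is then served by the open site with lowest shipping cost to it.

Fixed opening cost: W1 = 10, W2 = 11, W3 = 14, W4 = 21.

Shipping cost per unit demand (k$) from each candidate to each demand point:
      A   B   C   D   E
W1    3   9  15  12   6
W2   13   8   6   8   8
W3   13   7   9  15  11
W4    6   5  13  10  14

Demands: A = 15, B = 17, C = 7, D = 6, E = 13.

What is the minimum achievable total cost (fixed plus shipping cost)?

340

Open {W1, W2, W4}: assign each demand point to its cheapest open site.
  A→W1 15×3=45, B→W4 17×5=85, C→W2 7×6=42, D→W2 6×8=48, E→W1 13×6=78
  shipping cost 298, fixed 42 → total 340.
Compare {W1, W2, W3, W4}: shipping cost 298 + fixed 56 = 354.
Compare {W1, W2, W3}: shipping cost 332 + fixed 35 = 367.
Compare {W1, W2}: shipping cost 349 + fixed 21 = 370.
All other subsets cost ≥ 354. Minimum total cost: 340.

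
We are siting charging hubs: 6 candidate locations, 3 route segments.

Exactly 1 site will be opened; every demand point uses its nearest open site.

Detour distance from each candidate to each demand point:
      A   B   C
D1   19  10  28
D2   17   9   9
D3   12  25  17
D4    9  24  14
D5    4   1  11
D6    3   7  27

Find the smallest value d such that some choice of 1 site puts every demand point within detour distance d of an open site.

Open {D5}.
  Farthest demand point is C at detour distance 11 (to D5); all others are ≤ 11.
With {D2} the worst case is 17.
With {D4} the worst case is 24.
No size-1 selection achieves below 11.

11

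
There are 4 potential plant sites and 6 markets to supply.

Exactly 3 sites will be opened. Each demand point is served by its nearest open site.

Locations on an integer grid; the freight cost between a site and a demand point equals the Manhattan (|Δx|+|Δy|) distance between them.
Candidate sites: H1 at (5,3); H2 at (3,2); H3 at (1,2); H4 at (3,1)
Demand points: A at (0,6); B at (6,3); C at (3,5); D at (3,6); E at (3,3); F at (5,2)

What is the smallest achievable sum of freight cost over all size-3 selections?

Open {H1, H2, H3}.
  A→H3 5, B→H1 1, C→H2 3, D→H2 4, E→H2 1, F→H1 1  ⇒ total 15.
Compare {H1, H2, H4}: total 17.
Compare {H1, H3, H4}: total 18.
No size-3 selection does better; minimum is 15.

15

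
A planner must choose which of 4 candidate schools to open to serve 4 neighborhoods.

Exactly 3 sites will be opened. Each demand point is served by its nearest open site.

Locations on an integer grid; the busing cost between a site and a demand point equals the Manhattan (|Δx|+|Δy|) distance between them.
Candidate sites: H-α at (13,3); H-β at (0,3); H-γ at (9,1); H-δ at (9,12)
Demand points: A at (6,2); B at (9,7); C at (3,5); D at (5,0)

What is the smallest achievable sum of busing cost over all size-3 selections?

19

Open {H-β, H-γ, H-δ}.
  A→H-γ 4, B→H-δ 5, C→H-β 5, D→H-γ 5  ⇒ total 19.
Compare {H-α, H-β, H-γ}: total 20.
Compare {H-α, H-γ, H-δ}: total 24.
No size-3 selection does better; minimum is 19.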